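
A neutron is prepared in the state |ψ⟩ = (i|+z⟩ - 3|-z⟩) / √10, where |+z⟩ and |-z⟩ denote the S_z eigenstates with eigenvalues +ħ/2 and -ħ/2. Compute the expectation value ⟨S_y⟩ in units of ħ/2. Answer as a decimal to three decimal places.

⟨σ_y⟩ = 2 Im(a* b)/(|a|²+|b|²) with a = i, b = -3.
a* b = 3i, so ⟨σ_y⟩ = 6/10.
⟨S_y⟩ = (ħ/2)·⟨σ_y⟩.

0.600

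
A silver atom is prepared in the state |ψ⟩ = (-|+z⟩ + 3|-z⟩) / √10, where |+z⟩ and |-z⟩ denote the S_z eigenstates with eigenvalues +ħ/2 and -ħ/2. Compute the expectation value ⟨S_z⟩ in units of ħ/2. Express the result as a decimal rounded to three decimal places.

⟨σ_z⟩ = |a|² - |b|² divided by |a|²+|b|², with a, b the |+z⟩, |-z⟩ amplitudes.
= (1 - 9)/10 = -8/10.
⟨S_z⟩ = (ħ/2)·⟨σ_z⟩.

-0.800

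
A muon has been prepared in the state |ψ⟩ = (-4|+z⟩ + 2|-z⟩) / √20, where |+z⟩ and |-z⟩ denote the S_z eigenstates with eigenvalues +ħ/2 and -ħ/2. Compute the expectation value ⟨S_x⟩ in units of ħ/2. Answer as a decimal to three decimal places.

-0.800

⟨σ_x⟩ = 2 Re(a* b)/(|a|²+|b|²) with a = -4, b = 2.
a* b = -8, so ⟨σ_x⟩ = -16/20.
⟨S_x⟩ = (ħ/2)·⟨σ_x⟩.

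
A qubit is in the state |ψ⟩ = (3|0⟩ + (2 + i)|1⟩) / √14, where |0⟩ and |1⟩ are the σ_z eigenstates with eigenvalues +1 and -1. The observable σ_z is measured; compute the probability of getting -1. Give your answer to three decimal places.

0.357

The -1 outcome corresponds to |1⟩. Its amplitude in |ψ⟩ is (2 + i)/√14.
P = |2 + i|² / 14 = 5/14.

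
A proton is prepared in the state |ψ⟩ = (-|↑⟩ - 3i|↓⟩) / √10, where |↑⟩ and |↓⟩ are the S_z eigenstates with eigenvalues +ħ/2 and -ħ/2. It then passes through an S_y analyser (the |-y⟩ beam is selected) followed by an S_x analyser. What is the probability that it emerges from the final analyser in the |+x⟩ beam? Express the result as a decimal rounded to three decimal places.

0.100

First analyser (S_y): P(|-y⟩) = |⟨-y|ψ⟩|² = 4/20.
After stage 1 the state is |-y⟩; P(|+x⟩) = |⟨+x|-y⟩|² = 1/2.
Joint probability = 4/20 × 1/2 = 0.100.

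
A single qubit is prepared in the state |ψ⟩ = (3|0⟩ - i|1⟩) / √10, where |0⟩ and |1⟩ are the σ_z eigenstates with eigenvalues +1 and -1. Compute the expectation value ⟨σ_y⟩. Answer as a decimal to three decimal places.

-0.600

⟨σ_y⟩ = 2 Im(a* b)/(|a|²+|b|²) with a = 3, b = -i.
a* b = -3i, so ⟨σ_y⟩ = -6/10.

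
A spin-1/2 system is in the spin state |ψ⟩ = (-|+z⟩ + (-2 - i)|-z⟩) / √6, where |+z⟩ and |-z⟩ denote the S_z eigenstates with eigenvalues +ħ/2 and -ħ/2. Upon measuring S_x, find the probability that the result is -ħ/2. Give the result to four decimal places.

0.1667

|-x⟩ = (|+z⟩ - |-z⟩)/√2, so ⟨-x|ψ⟩ = (1 + i) / (√2·√6).
P = |1 + i|² / 12 = 2/12.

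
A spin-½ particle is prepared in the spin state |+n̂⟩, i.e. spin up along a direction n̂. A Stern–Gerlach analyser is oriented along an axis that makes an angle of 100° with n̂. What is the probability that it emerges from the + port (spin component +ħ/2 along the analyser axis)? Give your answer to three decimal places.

For spin-½, the probability of finding spin-up along an axis at angle θ to the initial spin direction is cos²(θ/2); spin-down is sin²(θ/2).
θ = 100°, so P = cos²(50°) ≈ 0.413.

0.413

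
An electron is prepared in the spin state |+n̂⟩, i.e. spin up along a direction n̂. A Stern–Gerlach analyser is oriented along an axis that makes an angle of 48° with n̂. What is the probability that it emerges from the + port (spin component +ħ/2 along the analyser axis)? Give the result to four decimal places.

0.8346

For spin-½, the probability of finding spin-up along an axis at angle θ to the initial spin direction is cos²(θ/2); spin-down is sin²(θ/2).
θ = 48°, so P = cos²(24°) ≈ 0.8346.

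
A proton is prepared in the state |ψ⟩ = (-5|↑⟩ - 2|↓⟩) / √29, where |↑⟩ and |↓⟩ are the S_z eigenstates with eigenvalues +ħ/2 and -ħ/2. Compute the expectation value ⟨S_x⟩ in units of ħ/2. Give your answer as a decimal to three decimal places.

0.690

⟨σ_x⟩ = 2 Re(a* b)/(|a|²+|b|²) with a = -5, b = -2.
a* b = 10, so ⟨σ_x⟩ = 20/29.
⟨S_x⟩ = (ħ/2)·⟨σ_x⟩.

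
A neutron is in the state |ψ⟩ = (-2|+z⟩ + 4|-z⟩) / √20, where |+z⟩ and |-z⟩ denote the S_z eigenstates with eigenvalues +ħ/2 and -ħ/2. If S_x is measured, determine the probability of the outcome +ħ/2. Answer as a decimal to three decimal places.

|+x⟩ = (|+z⟩ + |-z⟩)/√2, so ⟨+x|ψ⟩ = (2) / (√2·√20).
P = |2|² / 40 = 4/40.

0.100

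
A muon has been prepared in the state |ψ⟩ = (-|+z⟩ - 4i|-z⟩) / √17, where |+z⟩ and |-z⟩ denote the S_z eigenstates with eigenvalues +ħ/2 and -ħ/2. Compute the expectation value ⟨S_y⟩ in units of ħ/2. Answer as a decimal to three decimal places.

0.471

⟨σ_y⟩ = 2 Im(a* b)/(|a|²+|b|²) with a = -1, b = -4i.
a* b = 4i, so ⟨σ_y⟩ = 8/17.
⟨S_y⟩ = (ħ/2)·⟨σ_y⟩.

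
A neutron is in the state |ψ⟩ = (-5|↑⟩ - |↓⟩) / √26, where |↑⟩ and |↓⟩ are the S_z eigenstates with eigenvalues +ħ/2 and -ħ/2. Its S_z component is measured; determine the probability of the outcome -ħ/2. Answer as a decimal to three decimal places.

0.038

The -ħ/2 outcome corresponds to |↓⟩. Its amplitude in |ψ⟩ is -1/√26.
P = |-1|² / 26 = 1/26.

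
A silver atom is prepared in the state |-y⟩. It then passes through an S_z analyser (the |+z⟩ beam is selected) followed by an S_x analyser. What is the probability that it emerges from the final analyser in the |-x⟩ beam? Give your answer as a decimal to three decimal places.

0.250

First analyser (S_z): from |-y⟩, P(|+z⟩) = 1/2.
After stage 1 the state is |+z⟩; P(|-x⟩) = |⟨-x|+z⟩|² = 1/2.
Joint probability = 1/2 × 1/2 = 0.250.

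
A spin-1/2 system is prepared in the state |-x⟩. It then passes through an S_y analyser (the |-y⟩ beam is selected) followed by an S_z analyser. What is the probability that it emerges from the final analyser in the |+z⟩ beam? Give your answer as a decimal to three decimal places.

First analyser (S_y): from |-x⟩, P(|-y⟩) = 1/2.
After stage 1 the state is |-y⟩; P(|+z⟩) = |⟨+z|-y⟩|² = 1/2.
Joint probability = 1/2 × 1/2 = 0.250.

0.250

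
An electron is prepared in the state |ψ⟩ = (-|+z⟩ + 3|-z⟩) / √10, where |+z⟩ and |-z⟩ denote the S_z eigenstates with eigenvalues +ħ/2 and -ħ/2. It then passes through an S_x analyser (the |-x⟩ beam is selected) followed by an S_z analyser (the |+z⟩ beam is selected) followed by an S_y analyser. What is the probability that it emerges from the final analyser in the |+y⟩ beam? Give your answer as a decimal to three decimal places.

0.200

First analyser (S_x): P(|-x⟩) = |⟨-x|ψ⟩|² = 16/20.
After stage 1 the state is |-x⟩; P(|+z⟩) = |⟨+z|-x⟩|² = 1/2.
After stage 2 the state is |+z⟩; P(|+y⟩) = |⟨+y|+z⟩|² = 1/2.
Joint probability = 16/20 × 1/2 × 1/2 = 0.200.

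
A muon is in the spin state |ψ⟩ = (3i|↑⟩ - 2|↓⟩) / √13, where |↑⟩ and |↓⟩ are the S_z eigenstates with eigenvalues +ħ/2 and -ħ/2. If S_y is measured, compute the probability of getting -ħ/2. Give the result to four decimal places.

|-y⟩ = (|↑⟩ - i|↓⟩)/√2, so ⟨-y|ψ⟩ = (i) / (√2·√13).
P = |i|² / 26 = 1/26.

0.0385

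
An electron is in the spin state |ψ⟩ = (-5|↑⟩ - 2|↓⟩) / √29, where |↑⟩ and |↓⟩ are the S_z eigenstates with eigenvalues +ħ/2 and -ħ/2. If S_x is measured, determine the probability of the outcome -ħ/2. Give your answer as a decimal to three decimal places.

0.155

|-x⟩ = (|↑⟩ - |↓⟩)/√2, so ⟨-x|ψ⟩ = (-3) / (√2·√29).
P = |-3|² / 58 = 9/58.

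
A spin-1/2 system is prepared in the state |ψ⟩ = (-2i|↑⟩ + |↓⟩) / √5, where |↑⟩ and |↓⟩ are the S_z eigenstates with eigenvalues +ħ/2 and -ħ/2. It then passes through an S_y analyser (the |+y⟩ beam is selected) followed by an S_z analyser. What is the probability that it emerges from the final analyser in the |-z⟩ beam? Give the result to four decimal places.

0.4500

First analyser (S_y): P(|+y⟩) = |⟨+y|ψ⟩|² = 9/10.
After stage 1 the state is |+y⟩; P(|-z⟩) = |⟨-z|+y⟩|² = 1/2.
Joint probability = 9/10 × 1/2 = 0.4500.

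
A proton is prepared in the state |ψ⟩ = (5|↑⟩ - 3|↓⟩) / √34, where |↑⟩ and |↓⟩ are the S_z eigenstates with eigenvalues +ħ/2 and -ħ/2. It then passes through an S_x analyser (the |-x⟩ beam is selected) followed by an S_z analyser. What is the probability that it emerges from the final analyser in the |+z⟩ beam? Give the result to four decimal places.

First analyser (S_x): P(|-x⟩) = |⟨-x|ψ⟩|² = 64/68.
After stage 1 the state is |-x⟩; P(|+z⟩) = |⟨+z|-x⟩|² = 1/2.
Joint probability = 64/68 × 1/2 = 0.4706.

0.4706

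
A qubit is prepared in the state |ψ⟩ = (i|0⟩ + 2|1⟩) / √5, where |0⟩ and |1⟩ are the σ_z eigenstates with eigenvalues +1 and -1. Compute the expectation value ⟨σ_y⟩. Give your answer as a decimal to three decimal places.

⟨σ_y⟩ = 2 Im(a* b)/(|a|²+|b|²) with a = i, b = 2.
a* b = -2i, so ⟨σ_y⟩ = -4/5.

-0.800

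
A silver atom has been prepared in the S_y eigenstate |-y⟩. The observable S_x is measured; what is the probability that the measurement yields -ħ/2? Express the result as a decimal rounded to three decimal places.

0.500

In the S_z basis, |-y⟩ = (|↑⟩ - i|↓⟩)/√2 and |-x⟩ = (|↑⟩ - |↓⟩)/√2.
|⟨-x|-y⟩|² = 1/2.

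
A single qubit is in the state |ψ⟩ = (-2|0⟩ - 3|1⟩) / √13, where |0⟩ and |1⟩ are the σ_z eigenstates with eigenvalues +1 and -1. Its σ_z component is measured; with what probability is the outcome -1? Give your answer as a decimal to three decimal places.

The -1 outcome corresponds to |1⟩. Its amplitude in |ψ⟩ is -3/√13.
P = |-3|² / 13 = 9/13.

0.692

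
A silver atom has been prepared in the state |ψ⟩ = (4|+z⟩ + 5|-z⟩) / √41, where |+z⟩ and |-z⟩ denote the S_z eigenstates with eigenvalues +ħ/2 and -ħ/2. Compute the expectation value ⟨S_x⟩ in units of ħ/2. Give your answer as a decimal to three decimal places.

0.976

⟨σ_x⟩ = 2 Re(a* b)/(|a|²+|b|²) with a = 4, b = 5.
a* b = 20, so ⟨σ_x⟩ = 40/41.
⟨S_x⟩ = (ħ/2)·⟨σ_x⟩.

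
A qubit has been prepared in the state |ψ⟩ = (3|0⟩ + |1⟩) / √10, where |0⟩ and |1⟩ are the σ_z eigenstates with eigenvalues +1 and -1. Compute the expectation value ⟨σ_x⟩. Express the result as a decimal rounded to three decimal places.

⟨σ_x⟩ = 2 Re(a* b)/(|a|²+|b|²) with a = 3, b = 1.
a* b = 3, so ⟨σ_x⟩ = 6/10.

0.600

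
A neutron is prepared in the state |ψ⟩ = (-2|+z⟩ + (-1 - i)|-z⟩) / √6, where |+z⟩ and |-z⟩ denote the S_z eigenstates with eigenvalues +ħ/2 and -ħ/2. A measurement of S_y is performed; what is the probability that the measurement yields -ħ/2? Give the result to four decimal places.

0.1667

|-y⟩ = (|+z⟩ - i|-z⟩)/√2, so ⟨-y|ψ⟩ = (-1 - i) / (√2·√6).
P = |-1 - i|² / 12 = 2/12.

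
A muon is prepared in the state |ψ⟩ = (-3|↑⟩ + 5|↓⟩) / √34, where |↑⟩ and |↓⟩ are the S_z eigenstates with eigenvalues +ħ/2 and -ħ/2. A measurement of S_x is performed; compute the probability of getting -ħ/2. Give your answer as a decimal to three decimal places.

0.941

|-x⟩ = (|↑⟩ - |↓⟩)/√2, so ⟨-x|ψ⟩ = (-8) / (√2·√34).
P = |-8|² / 68 = 64/68.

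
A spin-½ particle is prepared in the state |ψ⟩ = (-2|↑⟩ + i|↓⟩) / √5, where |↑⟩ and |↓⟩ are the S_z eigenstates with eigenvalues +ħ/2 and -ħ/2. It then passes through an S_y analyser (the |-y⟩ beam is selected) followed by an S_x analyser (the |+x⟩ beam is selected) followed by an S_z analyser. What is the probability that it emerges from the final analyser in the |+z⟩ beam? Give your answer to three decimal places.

0.225

First analyser (S_y): P(|-y⟩) = |⟨-y|ψ⟩|² = 9/10.
After stage 1 the state is |-y⟩; P(|+x⟩) = |⟨+x|-y⟩|² = 1/2.
After stage 2 the state is |+x⟩; P(|+z⟩) = |⟨+z|+x⟩|² = 1/2.
Joint probability = 9/10 × 1/2 × 1/2 = 0.225.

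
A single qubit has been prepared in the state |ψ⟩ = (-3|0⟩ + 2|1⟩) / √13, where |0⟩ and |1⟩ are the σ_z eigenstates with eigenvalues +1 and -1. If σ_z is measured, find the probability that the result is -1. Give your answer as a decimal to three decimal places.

The -1 outcome corresponds to |1⟩. Its amplitude in |ψ⟩ is 2/√13.
P = |2|² / 13 = 4/13.

0.308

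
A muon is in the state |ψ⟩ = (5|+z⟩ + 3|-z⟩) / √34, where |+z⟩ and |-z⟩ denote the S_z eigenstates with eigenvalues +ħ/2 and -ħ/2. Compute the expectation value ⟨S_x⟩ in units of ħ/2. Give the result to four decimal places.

⟨σ_x⟩ = 2 Re(a* b)/(|a|²+|b|²) with a = 5, b = 3.
a* b = 15, so ⟨σ_x⟩ = 30/34.
⟨S_x⟩ = (ħ/2)·⟨σ_x⟩.

0.8824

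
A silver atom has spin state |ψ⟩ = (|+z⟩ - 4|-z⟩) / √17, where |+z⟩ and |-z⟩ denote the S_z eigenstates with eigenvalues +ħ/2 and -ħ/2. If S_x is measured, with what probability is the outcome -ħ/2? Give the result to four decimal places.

|-x⟩ = (|+z⟩ - |-z⟩)/√2, so ⟨-x|ψ⟩ = (5) / (√2·√17).
P = |5|² / 34 = 25/34.

0.7353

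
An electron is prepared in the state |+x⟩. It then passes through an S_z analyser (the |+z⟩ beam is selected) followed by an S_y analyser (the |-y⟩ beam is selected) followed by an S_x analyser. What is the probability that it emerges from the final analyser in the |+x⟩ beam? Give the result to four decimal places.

First analyser (S_z): from |+x⟩, P(|+z⟩) = 1/2.
After stage 1 the state is |+z⟩; P(|-y⟩) = |⟨-y|+z⟩|² = 1/2.
After stage 2 the state is |-y⟩; P(|+x⟩) = |⟨+x|-y⟩|² = 1/2.
Joint probability = 1/2 × 1/2 × 1/2 = 0.1250.

0.1250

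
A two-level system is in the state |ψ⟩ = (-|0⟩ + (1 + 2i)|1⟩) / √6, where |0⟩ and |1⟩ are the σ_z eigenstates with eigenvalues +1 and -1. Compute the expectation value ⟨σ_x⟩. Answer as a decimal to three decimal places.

-0.333

⟨σ_x⟩ = 2 Re(a* b)/(|a|²+|b|²) with a = -1, b = (1 + 2i).
a* b = (-1 - 2i), so ⟨σ_x⟩ = -2/6.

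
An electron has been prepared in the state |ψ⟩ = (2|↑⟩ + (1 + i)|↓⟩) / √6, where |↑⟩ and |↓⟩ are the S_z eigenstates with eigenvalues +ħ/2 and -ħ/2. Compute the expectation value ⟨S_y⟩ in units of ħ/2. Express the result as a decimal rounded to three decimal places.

⟨σ_y⟩ = 2 Im(a* b)/(|a|²+|b|²) with a = 2, b = (1 + i).
a* b = (2 + 2i), so ⟨σ_y⟩ = 4/6.
⟨S_y⟩ = (ħ/2)·⟨σ_y⟩.

0.667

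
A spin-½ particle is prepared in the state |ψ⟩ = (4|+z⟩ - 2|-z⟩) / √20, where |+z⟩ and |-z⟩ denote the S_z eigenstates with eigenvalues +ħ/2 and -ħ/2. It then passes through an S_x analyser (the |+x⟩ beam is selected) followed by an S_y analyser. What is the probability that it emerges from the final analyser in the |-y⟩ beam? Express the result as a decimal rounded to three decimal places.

First analyser (S_x): P(|+x⟩) = |⟨+x|ψ⟩|² = 4/40.
After stage 1 the state is |+x⟩; P(|-y⟩) = |⟨-y|+x⟩|² = 1/2.
Joint probability = 4/40 × 1/2 = 0.050.

0.050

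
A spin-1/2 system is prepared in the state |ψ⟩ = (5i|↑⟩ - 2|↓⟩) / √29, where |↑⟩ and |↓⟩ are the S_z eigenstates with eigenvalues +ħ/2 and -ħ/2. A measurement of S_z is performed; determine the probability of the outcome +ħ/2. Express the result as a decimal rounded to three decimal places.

0.862

The +ħ/2 outcome corresponds to |↑⟩. Its amplitude in |ψ⟩ is 5i/√29.
P = |5i|² / 29 = 25/29.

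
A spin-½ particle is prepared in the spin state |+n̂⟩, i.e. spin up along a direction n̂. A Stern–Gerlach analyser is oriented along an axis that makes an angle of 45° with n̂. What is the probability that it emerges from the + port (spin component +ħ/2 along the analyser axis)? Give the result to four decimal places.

For spin-½, the probability of finding spin-up along an axis at angle θ to the initial spin direction is cos²(θ/2); spin-down is sin²(θ/2).
θ = 45°, so P = cos²(22.5°) ≈ 0.8536.

0.8536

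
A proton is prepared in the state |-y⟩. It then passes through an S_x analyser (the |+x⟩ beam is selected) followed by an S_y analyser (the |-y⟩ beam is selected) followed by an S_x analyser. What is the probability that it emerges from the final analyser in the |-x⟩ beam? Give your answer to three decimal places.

0.125

First analyser (S_x): from |-y⟩, P(|+x⟩) = 1/2.
After stage 1 the state is |+x⟩; P(|-y⟩) = |⟨-y|+x⟩|² = 1/2.
After stage 2 the state is |-y⟩; P(|-x⟩) = |⟨-x|-y⟩|² = 1/2.
Joint probability = 1/2 × 1/2 × 1/2 = 0.125.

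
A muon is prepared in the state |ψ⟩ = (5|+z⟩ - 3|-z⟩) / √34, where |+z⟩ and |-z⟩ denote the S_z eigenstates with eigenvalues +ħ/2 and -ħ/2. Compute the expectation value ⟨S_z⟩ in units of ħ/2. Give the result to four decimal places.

⟨σ_z⟩ = |a|² - |b|² divided by |a|²+|b|², with a, b the |+z⟩, |-z⟩ amplitudes.
= (25 - 9)/34 = 16/34.
⟨S_z⟩ = (ħ/2)·⟨σ_z⟩.

0.4706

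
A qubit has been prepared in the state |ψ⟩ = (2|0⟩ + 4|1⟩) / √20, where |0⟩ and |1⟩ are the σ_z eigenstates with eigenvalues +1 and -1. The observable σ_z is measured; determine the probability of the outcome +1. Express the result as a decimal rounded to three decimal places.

The +1 outcome corresponds to |0⟩. Its amplitude in |ψ⟩ is 2/√20.
P = |2|² / 20 = 4/20.

0.200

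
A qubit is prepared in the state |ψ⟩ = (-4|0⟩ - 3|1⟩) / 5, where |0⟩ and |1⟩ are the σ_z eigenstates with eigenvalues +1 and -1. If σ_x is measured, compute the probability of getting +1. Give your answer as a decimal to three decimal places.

|+x⟩ = (|0⟩ + |1⟩)/√2, so ⟨+x|ψ⟩ = (-7) / (√2·5).
P = |-7|² / 50 = 49/50.

0.980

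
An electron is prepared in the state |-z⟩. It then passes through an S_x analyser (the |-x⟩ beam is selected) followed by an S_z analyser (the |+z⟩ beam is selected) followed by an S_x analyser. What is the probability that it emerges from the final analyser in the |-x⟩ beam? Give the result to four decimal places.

First analyser (S_x): from |-z⟩, P(|-x⟩) = 1/2.
After stage 1 the state is |-x⟩; P(|+z⟩) = |⟨+z|-x⟩|² = 1/2.
After stage 2 the state is |+z⟩; P(|-x⟩) = |⟨-x|+z⟩|² = 1/2.
Joint probability = 1/2 × 1/2 × 1/2 = 0.1250.

0.1250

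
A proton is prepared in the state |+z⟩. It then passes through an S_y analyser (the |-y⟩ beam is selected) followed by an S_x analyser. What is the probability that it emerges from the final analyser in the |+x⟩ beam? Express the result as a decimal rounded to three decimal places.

0.250

First analyser (S_y): from |+z⟩, P(|-y⟩) = 1/2.
After stage 1 the state is |-y⟩; P(|+x⟩) = |⟨+x|-y⟩|² = 1/2.
Joint probability = 1/2 × 1/2 = 0.250.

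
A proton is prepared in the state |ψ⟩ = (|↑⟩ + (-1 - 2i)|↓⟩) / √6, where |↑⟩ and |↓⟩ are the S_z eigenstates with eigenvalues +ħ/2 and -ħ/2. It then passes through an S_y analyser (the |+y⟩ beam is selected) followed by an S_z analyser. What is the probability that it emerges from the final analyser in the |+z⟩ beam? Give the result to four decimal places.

First analyser (S_y): P(|+y⟩) = |⟨+y|ψ⟩|² = 2/12.
After stage 1 the state is |+y⟩; P(|+z⟩) = |⟨+z|+y⟩|² = 1/2.
Joint probability = 2/12 × 1/2 = 0.0833.

0.0833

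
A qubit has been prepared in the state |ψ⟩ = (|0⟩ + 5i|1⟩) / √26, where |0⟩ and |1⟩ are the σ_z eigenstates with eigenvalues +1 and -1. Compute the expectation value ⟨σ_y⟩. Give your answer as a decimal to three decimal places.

0.385

⟨σ_y⟩ = 2 Im(a* b)/(|a|²+|b|²) with a = 1, b = 5i.
a* b = 5i, so ⟨σ_y⟩ = 10/26.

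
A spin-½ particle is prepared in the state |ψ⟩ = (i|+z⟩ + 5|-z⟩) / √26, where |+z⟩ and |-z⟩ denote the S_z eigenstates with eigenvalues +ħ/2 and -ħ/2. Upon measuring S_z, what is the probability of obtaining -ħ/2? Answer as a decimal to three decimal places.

The -ħ/2 outcome corresponds to |-z⟩. Its amplitude in |ψ⟩ is 5/√26.
P = |5|² / 26 = 25/26.

0.962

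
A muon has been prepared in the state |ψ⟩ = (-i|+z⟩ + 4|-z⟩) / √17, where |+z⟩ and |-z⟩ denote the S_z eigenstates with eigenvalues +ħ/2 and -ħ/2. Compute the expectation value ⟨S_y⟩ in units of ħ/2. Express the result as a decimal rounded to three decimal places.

0.471

⟨σ_y⟩ = 2 Im(a* b)/(|a|²+|b|²) with a = -i, b = 4.
a* b = 4i, so ⟨σ_y⟩ = 8/17.
⟨S_y⟩ = (ħ/2)·⟨σ_y⟩.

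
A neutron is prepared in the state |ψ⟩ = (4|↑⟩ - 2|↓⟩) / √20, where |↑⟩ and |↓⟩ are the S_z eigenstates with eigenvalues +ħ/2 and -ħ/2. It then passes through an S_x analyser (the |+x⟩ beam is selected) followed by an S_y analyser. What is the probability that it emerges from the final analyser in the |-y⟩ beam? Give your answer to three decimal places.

First analyser (S_x): P(|+x⟩) = |⟨+x|ψ⟩|² = 4/40.
After stage 1 the state is |+x⟩; P(|-y⟩) = |⟨-y|+x⟩|² = 1/2.
Joint probability = 4/40 × 1/2 = 0.050.

0.050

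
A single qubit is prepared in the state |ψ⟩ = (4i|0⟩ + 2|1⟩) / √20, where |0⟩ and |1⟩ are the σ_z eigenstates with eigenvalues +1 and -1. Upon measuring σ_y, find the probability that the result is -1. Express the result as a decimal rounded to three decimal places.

|-y⟩ = (|0⟩ - i|1⟩)/√2, so ⟨-y|ψ⟩ = (6i) / (√2·√20).
P = |6i|² / 40 = 36/40.

0.900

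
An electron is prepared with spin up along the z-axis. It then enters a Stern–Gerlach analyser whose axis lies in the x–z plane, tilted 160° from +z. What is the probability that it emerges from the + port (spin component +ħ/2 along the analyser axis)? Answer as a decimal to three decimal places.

For spin-½, the probability of finding spin-up along an axis at angle θ to the initial spin direction is cos²(θ/2); spin-down is sin²(θ/2).
θ = 160°, so P = cos²(80°) ≈ 0.030.

0.030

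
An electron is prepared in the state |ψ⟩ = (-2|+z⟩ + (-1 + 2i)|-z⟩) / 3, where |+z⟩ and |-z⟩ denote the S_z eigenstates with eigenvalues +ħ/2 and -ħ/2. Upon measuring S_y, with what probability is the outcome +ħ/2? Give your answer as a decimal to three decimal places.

0.056

|+y⟩ = (|+z⟩ + i|-z⟩)/√2, so ⟨+y|ψ⟩ = (i) / (√2·3).
P = |i|² / 18 = 1/18.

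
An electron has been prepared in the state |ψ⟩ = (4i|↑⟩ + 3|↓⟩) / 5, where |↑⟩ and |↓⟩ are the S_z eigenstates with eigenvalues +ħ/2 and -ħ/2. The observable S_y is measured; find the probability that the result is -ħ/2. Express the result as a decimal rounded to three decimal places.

0.980

|-y⟩ = (|↑⟩ - i|↓⟩)/√2, so ⟨-y|ψ⟩ = (7i) / (√2·5).
P = |7i|² / 50 = 49/50.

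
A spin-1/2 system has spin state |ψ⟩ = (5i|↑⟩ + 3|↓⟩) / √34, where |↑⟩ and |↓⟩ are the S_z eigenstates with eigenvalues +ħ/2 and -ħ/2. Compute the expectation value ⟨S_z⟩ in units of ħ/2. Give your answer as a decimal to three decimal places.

0.471

⟨σ_z⟩ = |a|² - |b|² divided by |a|²+|b|², with a, b the |↑⟩, |↓⟩ amplitudes.
= (25 - 9)/34 = 16/34.
⟨S_z⟩ = (ħ/2)·⟨σ_z⟩.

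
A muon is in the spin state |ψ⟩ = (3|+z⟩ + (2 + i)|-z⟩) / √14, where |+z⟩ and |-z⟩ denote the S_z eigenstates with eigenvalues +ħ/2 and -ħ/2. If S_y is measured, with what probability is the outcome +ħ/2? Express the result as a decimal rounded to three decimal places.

|+y⟩ = (|+z⟩ + i|-z⟩)/√2, so ⟨+y|ψ⟩ = (4 - 2i) / (√2·√14).
P = |4 - 2i|² / 28 = 20/28.

0.714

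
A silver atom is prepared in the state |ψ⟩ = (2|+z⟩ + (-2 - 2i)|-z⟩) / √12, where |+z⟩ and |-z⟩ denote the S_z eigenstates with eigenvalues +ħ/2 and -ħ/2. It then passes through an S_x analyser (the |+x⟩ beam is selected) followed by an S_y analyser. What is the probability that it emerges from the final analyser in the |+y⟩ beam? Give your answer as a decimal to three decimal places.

First analyser (S_x): P(|+x⟩) = |⟨+x|ψ⟩|² = 4/24.
After stage 1 the state is |+x⟩; P(|+y⟩) = |⟨+y|+x⟩|² = 1/2.
Joint probability = 4/24 × 1/2 = 0.083.

0.083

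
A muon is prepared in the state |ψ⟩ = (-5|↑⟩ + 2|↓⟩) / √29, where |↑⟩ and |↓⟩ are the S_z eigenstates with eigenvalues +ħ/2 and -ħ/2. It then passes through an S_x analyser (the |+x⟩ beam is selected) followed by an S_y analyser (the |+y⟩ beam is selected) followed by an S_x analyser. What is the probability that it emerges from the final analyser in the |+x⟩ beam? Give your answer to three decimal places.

0.039

First analyser (S_x): P(|+x⟩) = |⟨+x|ψ⟩|² = 9/58.
After stage 1 the state is |+x⟩; P(|+y⟩) = |⟨+y|+x⟩|² = 1/2.
After stage 2 the state is |+y⟩; P(|+x⟩) = |⟨+x|+y⟩|² = 1/2.
Joint probability = 9/58 × 1/2 × 1/2 = 0.039.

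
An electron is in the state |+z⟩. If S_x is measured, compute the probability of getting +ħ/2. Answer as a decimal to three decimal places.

In the S_z basis, |+z⟩ = |↑⟩ and |+x⟩ = (|↑⟩ + |↓⟩)/√2.
|⟨+x|+z⟩|² = 1/2.

0.500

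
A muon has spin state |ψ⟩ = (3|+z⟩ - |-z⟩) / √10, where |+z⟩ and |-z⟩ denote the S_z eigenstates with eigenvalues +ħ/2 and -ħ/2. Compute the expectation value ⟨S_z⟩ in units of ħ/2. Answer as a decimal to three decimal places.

⟨σ_z⟩ = |a|² - |b|² divided by |a|²+|b|², with a, b the |+z⟩, |-z⟩ amplitudes.
= (9 - 1)/10 = 8/10.
⟨S_z⟩ = (ħ/2)·⟨σ_z⟩.

0.800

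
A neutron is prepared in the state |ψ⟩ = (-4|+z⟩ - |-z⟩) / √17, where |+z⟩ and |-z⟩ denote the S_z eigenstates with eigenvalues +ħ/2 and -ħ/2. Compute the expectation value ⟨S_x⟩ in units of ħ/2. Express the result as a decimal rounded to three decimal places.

0.471

⟨σ_x⟩ = 2 Re(a* b)/(|a|²+|b|²) with a = -4, b = -1.
a* b = 4, so ⟨σ_x⟩ = 8/17.
⟨S_x⟩ = (ħ/2)·⟨σ_x⟩.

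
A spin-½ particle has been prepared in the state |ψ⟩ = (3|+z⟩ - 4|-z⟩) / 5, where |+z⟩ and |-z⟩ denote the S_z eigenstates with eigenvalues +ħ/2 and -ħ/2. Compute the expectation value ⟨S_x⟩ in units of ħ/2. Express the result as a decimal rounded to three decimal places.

⟨σ_x⟩ = 2 Re(a* b)/(|a|²+|b|²) with a = 3, b = -4.
a* b = -12, so ⟨σ_x⟩ = -24/25.
⟨S_x⟩ = (ħ/2)·⟨σ_x⟩.

-0.960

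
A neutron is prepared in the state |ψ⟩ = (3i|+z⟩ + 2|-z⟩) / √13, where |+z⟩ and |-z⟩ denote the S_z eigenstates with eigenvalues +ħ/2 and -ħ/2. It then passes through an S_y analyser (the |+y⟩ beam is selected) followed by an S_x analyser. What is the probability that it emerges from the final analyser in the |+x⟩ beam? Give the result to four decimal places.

First analyser (S_y): P(|+y⟩) = |⟨+y|ψ⟩|² = 1/26.
After stage 1 the state is |+y⟩; P(|+x⟩) = |⟨+x|+y⟩|² = 1/2.
Joint probability = 1/26 × 1/2 = 0.0192.

0.0192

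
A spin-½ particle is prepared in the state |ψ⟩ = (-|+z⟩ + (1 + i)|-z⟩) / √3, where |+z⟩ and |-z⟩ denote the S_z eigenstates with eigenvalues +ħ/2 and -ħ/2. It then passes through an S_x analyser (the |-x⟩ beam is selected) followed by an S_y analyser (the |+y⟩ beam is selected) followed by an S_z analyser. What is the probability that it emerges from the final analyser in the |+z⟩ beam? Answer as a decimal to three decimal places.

First analyser (S_x): P(|-x⟩) = |⟨-x|ψ⟩|² = 5/6.
After stage 1 the state is |-x⟩; P(|+y⟩) = |⟨+y|-x⟩|² = 1/2.
After stage 2 the state is |+y⟩; P(|+z⟩) = |⟨+z|+y⟩|² = 1/2.
Joint probability = 5/6 × 1/2 × 1/2 = 0.208.

0.208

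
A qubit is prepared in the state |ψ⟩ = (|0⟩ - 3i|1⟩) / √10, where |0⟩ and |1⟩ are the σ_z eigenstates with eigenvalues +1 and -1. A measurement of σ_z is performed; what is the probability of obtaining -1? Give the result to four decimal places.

The -1 outcome corresponds to |1⟩. Its amplitude in |ψ⟩ is -3i/√10.
P = |-3i|² / 10 = 9/10.

0.9000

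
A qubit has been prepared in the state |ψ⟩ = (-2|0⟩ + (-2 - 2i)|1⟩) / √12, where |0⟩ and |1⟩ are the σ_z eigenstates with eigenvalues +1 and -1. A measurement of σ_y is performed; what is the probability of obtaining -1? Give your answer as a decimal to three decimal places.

0.167

|-y⟩ = (|0⟩ - i|1⟩)/√2, so ⟨-y|ψ⟩ = (-2i) / (√2·√12).
P = |-2i|² / 24 = 4/24.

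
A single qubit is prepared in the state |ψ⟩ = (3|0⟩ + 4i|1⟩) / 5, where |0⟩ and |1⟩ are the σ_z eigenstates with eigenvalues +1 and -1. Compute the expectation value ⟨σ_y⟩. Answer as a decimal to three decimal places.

0.960

⟨σ_y⟩ = 2 Im(a* b)/(|a|²+|b|²) with a = 3, b = 4i.
a* b = 12i, so ⟨σ_y⟩ = 24/25.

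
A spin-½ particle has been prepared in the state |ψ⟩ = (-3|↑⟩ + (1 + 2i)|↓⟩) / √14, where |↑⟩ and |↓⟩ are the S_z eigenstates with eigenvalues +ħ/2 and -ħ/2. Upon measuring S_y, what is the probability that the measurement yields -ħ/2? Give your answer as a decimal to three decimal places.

|-y⟩ = (|↑⟩ - i|↓⟩)/√2, so ⟨-y|ψ⟩ = (-5 + i) / (√2·√14).
P = |-5 + i|² / 28 = 26/28.

0.929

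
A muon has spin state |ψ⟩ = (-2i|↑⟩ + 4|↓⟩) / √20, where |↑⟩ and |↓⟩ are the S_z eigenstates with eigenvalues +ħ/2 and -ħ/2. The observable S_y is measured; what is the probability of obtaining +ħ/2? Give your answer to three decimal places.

|+y⟩ = (|↑⟩ + i|↓⟩)/√2, so ⟨+y|ψ⟩ = (-6i) / (√2·√20).
P = |-6i|² / 40 = 36/40.

0.900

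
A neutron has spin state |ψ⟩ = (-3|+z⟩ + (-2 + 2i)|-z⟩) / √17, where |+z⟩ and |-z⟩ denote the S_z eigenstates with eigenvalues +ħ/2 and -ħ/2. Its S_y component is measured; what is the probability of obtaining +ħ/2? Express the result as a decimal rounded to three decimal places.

|+y⟩ = (|+z⟩ + i|-z⟩)/√2, so ⟨+y|ψ⟩ = (-1 + 2i) / (√2·√17).
P = |-1 + 2i|² / 34 = 5/34.

0.147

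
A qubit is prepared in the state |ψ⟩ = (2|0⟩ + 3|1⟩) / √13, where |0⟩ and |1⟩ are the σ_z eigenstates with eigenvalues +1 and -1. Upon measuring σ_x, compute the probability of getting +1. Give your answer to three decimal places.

|+x⟩ = (|0⟩ + |1⟩)/√2, so ⟨+x|ψ⟩ = (5) / (√2·√13).
P = |5|² / 26 = 25/26.

0.962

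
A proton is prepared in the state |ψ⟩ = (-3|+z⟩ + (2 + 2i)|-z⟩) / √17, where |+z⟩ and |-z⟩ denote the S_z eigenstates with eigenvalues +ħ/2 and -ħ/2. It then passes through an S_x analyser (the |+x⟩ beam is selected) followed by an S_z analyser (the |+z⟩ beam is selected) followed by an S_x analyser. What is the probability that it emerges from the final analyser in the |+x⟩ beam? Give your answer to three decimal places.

First analyser (S_x): P(|+x⟩) = |⟨+x|ψ⟩|² = 5/34.
After stage 1 the state is |+x⟩; P(|+z⟩) = |⟨+z|+x⟩|² = 1/2.
After stage 2 the state is |+z⟩; P(|+x⟩) = |⟨+x|+z⟩|² = 1/2.
Joint probability = 5/34 × 1/2 × 1/2 = 0.037.

0.037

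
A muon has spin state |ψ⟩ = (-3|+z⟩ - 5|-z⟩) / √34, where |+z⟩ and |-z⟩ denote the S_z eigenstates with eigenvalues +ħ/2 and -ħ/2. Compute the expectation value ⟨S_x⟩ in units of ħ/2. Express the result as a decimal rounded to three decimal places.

0.882

⟨σ_x⟩ = 2 Re(a* b)/(|a|²+|b|²) with a = -3, b = -5.
a* b = 15, so ⟨σ_x⟩ = 30/34.
⟨S_x⟩ = (ħ/2)·⟨σ_x⟩.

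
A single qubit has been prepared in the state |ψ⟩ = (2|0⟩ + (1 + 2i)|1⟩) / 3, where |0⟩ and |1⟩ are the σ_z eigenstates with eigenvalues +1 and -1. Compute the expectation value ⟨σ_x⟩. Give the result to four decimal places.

0.4444

⟨σ_x⟩ = 2 Re(a* b)/(|a|²+|b|²) with a = 2, b = (1 + 2i).
a* b = (2 + 4i), so ⟨σ_x⟩ = 4/9.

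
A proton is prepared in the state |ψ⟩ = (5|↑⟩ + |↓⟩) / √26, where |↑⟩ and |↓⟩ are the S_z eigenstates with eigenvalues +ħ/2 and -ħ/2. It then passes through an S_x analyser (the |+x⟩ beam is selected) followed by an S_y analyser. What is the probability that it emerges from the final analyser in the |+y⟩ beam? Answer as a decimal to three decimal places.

First analyser (S_x): P(|+x⟩) = |⟨+x|ψ⟩|² = 36/52.
After stage 1 the state is |+x⟩; P(|+y⟩) = |⟨+y|+x⟩|² = 1/2.
Joint probability = 36/52 × 1/2 = 0.346.

0.346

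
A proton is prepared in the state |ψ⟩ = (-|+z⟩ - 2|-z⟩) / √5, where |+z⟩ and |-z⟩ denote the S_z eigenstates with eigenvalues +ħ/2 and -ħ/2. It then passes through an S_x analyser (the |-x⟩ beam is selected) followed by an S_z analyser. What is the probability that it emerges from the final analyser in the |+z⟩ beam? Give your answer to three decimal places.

First analyser (S_x): P(|-x⟩) = |⟨-x|ψ⟩|² = 1/10.
After stage 1 the state is |-x⟩; P(|+z⟩) = |⟨+z|-x⟩|² = 1/2.
Joint probability = 1/10 × 1/2 = 0.050.

0.050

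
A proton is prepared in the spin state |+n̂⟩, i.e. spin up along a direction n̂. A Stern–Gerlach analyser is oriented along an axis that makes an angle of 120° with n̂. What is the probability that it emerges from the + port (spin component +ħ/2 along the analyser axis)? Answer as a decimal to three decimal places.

For spin-½, the probability of finding spin-up along an axis at angle θ to the initial spin direction is cos²(θ/2); spin-down is sin²(θ/2).
θ = 120°, so P = cos²(60°) ≈ 0.250.

0.250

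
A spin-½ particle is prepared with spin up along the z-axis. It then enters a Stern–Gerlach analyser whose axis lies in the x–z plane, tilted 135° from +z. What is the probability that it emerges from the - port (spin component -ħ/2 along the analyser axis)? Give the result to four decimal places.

For spin-½, the probability of finding spin-up along an axis at angle θ to the initial spin direction is cos²(θ/2); spin-down is sin²(θ/2).
θ = 135°, so P = sin²(67.5°) ≈ 0.8536.

0.8536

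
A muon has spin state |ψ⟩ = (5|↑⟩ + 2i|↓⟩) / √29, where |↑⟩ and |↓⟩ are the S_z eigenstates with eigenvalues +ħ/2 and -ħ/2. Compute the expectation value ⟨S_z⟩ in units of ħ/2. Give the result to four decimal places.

⟨σ_z⟩ = |a|² - |b|² divided by |a|²+|b|², with a, b the |↑⟩, |↓⟩ amplitudes.
= (25 - 4)/29 = 21/29.
⟨S_z⟩ = (ħ/2)·⟨σ_z⟩.

0.7241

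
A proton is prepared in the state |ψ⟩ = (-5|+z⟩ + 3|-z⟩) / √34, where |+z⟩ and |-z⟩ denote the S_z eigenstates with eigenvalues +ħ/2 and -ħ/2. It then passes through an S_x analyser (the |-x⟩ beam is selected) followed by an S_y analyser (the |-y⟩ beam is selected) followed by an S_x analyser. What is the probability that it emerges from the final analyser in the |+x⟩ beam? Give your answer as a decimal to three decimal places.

First analyser (S_x): P(|-x⟩) = |⟨-x|ψ⟩|² = 64/68.
After stage 1 the state is |-x⟩; P(|-y⟩) = |⟨-y|-x⟩|² = 1/2.
After stage 2 the state is |-y⟩; P(|+x⟩) = |⟨+x|-y⟩|² = 1/2.
Joint probability = 64/68 × 1/2 × 1/2 = 0.235.

0.235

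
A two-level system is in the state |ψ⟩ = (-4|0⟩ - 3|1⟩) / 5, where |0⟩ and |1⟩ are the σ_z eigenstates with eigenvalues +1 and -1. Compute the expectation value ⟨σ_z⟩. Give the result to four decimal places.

0.2800

⟨σ_z⟩ = |a|² - |b|² divided by |a|²+|b|², with a, b the |0⟩, |1⟩ amplitudes.
= (16 - 9)/25 = 7/25.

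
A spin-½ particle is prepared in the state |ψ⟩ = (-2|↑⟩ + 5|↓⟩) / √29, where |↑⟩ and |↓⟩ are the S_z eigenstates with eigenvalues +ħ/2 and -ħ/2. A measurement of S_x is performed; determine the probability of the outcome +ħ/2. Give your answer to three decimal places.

|+x⟩ = (|↑⟩ + |↓⟩)/√2, so ⟨+x|ψ⟩ = (3) / (√2·√29).
P = |3|² / 58 = 9/58.

0.155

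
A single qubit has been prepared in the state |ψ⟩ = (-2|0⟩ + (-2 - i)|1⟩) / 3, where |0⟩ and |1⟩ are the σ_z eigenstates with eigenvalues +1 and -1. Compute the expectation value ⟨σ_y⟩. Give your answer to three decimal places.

⟨σ_y⟩ = 2 Im(a* b)/(|a|²+|b|²) with a = -2, b = (-2 - i).
a* b = (4 + 2i), so ⟨σ_y⟩ = 4/9.

0.444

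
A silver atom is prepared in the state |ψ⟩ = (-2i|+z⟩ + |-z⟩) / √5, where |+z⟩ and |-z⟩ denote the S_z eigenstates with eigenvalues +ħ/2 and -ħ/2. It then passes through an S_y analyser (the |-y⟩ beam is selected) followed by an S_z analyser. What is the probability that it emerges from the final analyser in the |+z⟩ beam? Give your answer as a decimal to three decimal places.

0.050

First analyser (S_y): P(|-y⟩) = |⟨-y|ψ⟩|² = 1/10.
After stage 1 the state is |-y⟩; P(|+z⟩) = |⟨+z|-y⟩|² = 1/2.
Joint probability = 1/10 × 1/2 = 0.050.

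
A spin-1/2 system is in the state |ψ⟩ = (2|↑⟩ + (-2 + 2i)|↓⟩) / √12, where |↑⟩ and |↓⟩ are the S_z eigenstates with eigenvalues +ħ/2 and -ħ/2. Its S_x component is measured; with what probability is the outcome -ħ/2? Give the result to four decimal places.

0.8333

|-x⟩ = (|↑⟩ - |↓⟩)/√2, so ⟨-x|ψ⟩ = (4 - 2i) / (√2·√12).
P = |4 - 2i|² / 24 = 20/24.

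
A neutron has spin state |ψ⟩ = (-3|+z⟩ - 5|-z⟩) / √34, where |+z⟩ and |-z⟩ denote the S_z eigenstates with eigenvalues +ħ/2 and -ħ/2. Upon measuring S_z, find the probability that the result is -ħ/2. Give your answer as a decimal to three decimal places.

The -ħ/2 outcome corresponds to |-z⟩. Its amplitude in |ψ⟩ is -5/√34.
P = |-5|² / 34 = 25/34.

0.735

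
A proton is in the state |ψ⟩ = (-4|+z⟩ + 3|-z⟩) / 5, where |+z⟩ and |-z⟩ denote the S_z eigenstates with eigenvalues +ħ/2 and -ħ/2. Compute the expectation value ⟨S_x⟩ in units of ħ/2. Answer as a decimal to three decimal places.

⟨σ_x⟩ = 2 Re(a* b)/(|a|²+|b|²) with a = -4, b = 3.
a* b = -12, so ⟨σ_x⟩ = -24/25.
⟨S_x⟩ = (ħ/2)·⟨σ_x⟩.

-0.960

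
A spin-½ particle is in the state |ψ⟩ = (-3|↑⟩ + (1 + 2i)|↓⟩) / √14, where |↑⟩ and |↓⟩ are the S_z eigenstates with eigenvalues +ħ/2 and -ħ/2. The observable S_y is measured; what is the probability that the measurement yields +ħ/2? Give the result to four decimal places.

0.0714

|+y⟩ = (|↑⟩ + i|↓⟩)/√2, so ⟨+y|ψ⟩ = (-1 - i) / (√2·√14).
P = |-1 - i|² / 28 = 2/28.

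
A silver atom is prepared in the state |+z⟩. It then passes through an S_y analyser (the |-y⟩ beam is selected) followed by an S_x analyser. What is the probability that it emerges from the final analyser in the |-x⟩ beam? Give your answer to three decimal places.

0.250

First analyser (S_y): from |+z⟩, P(|-y⟩) = 1/2.
After stage 1 the state is |-y⟩; P(|-x⟩) = |⟨-x|-y⟩|² = 1/2.
Joint probability = 1/2 × 1/2 = 0.250.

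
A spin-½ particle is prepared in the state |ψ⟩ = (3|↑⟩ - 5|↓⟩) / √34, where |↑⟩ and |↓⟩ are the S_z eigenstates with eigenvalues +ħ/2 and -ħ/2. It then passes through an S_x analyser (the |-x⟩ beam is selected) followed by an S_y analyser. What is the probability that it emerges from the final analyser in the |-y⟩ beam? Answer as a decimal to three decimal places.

First analyser (S_x): P(|-x⟩) = |⟨-x|ψ⟩|² = 64/68.
After stage 1 the state is |-x⟩; P(|-y⟩) = |⟨-y|-x⟩|² = 1/2.
Joint probability = 64/68 × 1/2 = 0.471.

0.471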